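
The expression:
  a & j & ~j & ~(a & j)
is never true.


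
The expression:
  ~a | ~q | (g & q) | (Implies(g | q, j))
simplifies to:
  g | j | ~a | ~q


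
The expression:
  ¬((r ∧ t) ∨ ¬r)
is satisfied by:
  {r: True, t: False}


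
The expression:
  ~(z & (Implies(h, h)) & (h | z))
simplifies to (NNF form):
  ~z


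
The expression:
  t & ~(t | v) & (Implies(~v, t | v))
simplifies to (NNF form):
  False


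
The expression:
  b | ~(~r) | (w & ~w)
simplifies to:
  b | r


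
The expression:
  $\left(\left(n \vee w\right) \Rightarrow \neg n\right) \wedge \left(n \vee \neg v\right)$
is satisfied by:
  {n: False, v: False}


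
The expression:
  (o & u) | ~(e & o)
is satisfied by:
  {u: True, o: False, e: False}
  {o: False, e: False, u: False}
  {u: True, e: True, o: False}
  {e: True, o: False, u: False}
  {u: True, o: True, e: False}
  {o: True, u: False, e: False}
  {u: True, e: True, o: True}


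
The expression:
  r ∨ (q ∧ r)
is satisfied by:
  {r: True}


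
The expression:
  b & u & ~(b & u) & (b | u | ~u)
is never true.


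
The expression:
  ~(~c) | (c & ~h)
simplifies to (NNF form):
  c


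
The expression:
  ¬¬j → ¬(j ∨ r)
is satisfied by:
  {j: False}


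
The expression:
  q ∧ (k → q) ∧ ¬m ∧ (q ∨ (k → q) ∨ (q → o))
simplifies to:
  q ∧ ¬m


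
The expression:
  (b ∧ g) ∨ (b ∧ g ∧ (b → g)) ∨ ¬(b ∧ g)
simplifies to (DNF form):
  True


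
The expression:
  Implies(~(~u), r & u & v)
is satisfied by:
  {v: True, r: True, u: False}
  {v: True, r: False, u: False}
  {r: True, v: False, u: False}
  {v: False, r: False, u: False}
  {v: True, u: True, r: True}


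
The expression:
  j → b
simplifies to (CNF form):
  b ∨ ¬j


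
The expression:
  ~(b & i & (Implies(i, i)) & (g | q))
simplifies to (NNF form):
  ~b | ~i | (~g & ~q)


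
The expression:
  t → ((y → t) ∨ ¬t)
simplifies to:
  True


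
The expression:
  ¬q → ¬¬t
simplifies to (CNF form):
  q ∨ t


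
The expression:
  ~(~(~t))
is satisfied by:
  {t: False}


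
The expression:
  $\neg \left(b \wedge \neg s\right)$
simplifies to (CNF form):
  $s \vee \neg b$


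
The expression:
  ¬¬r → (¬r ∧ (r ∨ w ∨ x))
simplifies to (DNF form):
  ¬r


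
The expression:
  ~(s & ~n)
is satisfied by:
  {n: True, s: False}
  {s: False, n: False}
  {s: True, n: True}


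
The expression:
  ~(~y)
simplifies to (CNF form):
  y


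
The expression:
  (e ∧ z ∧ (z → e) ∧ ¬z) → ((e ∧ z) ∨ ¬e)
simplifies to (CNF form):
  True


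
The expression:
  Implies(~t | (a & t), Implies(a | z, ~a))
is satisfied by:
  {a: False}


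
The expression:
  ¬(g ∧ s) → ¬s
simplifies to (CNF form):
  g ∨ ¬s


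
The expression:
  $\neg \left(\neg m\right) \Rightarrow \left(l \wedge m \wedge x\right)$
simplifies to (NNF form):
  $\left(l \wedge x\right) \vee \neg m$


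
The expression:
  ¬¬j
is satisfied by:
  {j: True}


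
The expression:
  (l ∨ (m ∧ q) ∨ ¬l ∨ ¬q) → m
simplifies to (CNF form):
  m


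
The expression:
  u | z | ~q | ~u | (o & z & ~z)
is always true.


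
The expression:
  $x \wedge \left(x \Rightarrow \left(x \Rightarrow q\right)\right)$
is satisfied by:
  {x: True, q: True}


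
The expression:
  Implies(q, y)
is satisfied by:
  {y: True, q: False}
  {q: False, y: False}
  {q: True, y: True}


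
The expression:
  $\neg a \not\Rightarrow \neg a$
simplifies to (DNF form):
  $\text{False}$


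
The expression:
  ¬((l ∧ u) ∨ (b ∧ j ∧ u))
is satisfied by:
  {l: False, u: False, b: False, j: False}
  {j: True, l: False, u: False, b: False}
  {b: True, l: False, u: False, j: False}
  {j: True, b: True, l: False, u: False}
  {l: True, j: False, u: False, b: False}
  {j: True, l: True, u: False, b: False}
  {b: True, l: True, j: False, u: False}
  {j: True, b: True, l: True, u: False}
  {u: True, b: False, l: False, j: False}
  {u: True, j: True, b: False, l: False}
  {u: True, b: True, j: False, l: False}


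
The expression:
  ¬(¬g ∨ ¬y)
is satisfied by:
  {g: True, y: True}


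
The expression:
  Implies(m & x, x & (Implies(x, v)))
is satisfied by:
  {v: True, m: False, x: False}
  {m: False, x: False, v: False}
  {x: True, v: True, m: False}
  {x: True, m: False, v: False}
  {v: True, m: True, x: False}
  {m: True, v: False, x: False}
  {x: True, m: True, v: True}


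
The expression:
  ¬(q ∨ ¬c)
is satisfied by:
  {c: True, q: False}


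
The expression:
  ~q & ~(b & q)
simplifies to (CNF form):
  ~q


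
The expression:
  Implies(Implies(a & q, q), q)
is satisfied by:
  {q: True}


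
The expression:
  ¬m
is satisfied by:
  {m: False}


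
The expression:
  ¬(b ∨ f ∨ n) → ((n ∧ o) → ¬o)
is always true.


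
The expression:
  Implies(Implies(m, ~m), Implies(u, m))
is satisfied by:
  {m: True, u: False}
  {u: False, m: False}
  {u: True, m: True}


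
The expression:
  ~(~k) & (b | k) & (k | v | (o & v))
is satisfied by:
  {k: True}


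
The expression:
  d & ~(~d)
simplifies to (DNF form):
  d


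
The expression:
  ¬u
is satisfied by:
  {u: False}


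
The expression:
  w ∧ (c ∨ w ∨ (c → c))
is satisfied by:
  {w: True}


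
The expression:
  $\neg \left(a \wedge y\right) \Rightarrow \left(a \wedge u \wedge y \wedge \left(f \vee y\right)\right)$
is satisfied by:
  {a: True, y: True}


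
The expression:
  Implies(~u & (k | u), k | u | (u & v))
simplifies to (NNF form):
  True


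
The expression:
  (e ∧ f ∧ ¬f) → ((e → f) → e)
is always true.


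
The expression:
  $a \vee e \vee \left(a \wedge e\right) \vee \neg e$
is always true.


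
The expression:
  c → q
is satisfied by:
  {q: True, c: False}
  {c: False, q: False}
  {c: True, q: True}


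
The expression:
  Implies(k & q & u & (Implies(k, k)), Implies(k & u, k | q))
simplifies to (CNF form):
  True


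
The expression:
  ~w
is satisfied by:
  {w: False}


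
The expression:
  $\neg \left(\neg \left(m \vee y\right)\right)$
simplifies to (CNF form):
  $m \vee y$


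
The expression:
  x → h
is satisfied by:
  {h: True, x: False}
  {x: False, h: False}
  {x: True, h: True}


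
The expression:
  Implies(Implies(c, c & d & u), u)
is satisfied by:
  {c: True, u: True}
  {c: True, u: False}
  {u: True, c: False}


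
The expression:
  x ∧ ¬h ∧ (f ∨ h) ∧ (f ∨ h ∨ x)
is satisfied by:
  {x: True, f: True, h: False}


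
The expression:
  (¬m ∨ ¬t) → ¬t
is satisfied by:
  {m: True, t: False}
  {t: False, m: False}
  {t: True, m: True}


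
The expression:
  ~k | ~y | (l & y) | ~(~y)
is always true.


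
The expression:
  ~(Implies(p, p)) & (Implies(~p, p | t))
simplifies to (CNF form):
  False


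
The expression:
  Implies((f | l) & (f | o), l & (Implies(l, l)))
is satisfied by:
  {l: True, f: False}
  {f: False, l: False}
  {f: True, l: True}


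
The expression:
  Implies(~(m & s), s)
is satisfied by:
  {s: True}


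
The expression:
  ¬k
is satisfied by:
  {k: False}


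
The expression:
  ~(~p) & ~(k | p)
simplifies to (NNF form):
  False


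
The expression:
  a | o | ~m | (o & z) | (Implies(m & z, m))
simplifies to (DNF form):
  True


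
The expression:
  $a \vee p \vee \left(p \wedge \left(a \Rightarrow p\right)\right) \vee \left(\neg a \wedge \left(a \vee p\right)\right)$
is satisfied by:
  {a: True, p: True}
  {a: True, p: False}
  {p: True, a: False}


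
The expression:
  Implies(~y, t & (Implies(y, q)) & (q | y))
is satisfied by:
  {y: True, q: True, t: True}
  {y: True, q: True, t: False}
  {y: True, t: True, q: False}
  {y: True, t: False, q: False}
  {q: True, t: True, y: False}


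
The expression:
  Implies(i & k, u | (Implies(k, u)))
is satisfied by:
  {u: True, k: False, i: False}
  {k: False, i: False, u: False}
  {i: True, u: True, k: False}
  {i: True, k: False, u: False}
  {u: True, k: True, i: False}
  {k: True, u: False, i: False}
  {i: True, k: True, u: True}


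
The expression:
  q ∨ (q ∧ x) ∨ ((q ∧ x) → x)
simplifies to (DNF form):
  True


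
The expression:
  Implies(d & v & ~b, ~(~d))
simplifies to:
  True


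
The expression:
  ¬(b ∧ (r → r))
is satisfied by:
  {b: False}


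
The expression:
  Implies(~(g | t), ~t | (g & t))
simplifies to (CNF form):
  True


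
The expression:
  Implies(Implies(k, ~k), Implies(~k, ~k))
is always true.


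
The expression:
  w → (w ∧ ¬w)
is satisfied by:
  {w: False}


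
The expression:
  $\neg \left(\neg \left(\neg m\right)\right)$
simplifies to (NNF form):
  $\neg m$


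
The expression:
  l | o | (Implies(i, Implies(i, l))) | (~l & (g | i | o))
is always true.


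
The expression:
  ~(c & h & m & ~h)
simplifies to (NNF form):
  True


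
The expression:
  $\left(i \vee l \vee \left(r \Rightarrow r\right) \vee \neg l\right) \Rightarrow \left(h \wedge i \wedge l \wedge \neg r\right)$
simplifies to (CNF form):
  $h \wedge i \wedge l \wedge \neg r$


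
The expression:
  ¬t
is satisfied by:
  {t: False}


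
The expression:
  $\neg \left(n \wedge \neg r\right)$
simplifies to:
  $r \vee \neg n$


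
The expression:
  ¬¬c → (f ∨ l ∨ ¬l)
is always true.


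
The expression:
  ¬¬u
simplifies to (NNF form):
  u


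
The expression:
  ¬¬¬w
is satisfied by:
  {w: False}


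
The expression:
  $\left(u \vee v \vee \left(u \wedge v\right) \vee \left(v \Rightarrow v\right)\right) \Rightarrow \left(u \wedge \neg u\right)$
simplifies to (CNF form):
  $\text{False}$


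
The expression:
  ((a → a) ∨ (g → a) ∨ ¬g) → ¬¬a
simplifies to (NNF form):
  a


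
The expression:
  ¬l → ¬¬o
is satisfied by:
  {o: True, l: True}
  {o: True, l: False}
  {l: True, o: False}


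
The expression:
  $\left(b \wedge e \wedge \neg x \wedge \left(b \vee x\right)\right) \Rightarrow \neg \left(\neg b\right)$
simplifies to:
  $\text{True}$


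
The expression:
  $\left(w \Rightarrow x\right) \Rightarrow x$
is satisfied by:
  {x: True, w: True}
  {x: True, w: False}
  {w: True, x: False}


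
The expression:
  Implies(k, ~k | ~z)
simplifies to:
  ~k | ~z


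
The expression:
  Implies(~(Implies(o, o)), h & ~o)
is always true.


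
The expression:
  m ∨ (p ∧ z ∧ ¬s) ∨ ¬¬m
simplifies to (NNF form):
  m ∨ (p ∧ z ∧ ¬s)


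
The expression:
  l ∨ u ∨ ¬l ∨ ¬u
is always true.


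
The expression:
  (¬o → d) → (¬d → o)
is always true.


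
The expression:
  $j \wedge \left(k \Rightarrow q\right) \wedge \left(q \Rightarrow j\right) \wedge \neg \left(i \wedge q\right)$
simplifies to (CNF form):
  $j \wedge \left(q \vee \neg k\right) \wedge \left(\neg i \vee \neg q\right)$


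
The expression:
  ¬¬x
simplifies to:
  x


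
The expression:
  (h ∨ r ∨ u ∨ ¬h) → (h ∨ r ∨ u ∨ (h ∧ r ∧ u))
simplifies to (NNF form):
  h ∨ r ∨ u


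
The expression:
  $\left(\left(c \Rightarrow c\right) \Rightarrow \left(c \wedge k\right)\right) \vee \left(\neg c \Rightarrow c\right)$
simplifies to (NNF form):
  $c$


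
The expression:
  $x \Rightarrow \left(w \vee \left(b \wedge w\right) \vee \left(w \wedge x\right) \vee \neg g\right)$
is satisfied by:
  {w: True, g: False, x: False}
  {g: False, x: False, w: False}
  {x: True, w: True, g: False}
  {x: True, g: False, w: False}
  {w: True, g: True, x: False}
  {g: True, w: False, x: False}
  {x: True, g: True, w: True}


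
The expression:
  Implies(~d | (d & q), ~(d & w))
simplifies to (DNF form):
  ~d | ~q | ~w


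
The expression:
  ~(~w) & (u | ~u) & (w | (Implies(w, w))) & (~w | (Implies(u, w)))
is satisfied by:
  {w: True}


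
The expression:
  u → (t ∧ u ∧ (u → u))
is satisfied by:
  {t: True, u: False}
  {u: False, t: False}
  {u: True, t: True}


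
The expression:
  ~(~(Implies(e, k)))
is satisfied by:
  {k: True, e: False}
  {e: False, k: False}
  {e: True, k: True}


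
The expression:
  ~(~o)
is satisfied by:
  {o: True}


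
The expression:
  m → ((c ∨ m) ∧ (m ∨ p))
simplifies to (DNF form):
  True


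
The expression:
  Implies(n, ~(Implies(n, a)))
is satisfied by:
  {n: False, a: False}
  {a: True, n: False}
  {n: True, a: False}


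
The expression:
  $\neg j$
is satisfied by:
  {j: False}


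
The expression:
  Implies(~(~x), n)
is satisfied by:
  {n: True, x: False}
  {x: False, n: False}
  {x: True, n: True}


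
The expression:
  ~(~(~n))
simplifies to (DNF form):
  ~n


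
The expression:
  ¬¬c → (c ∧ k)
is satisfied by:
  {k: True, c: False}
  {c: False, k: False}
  {c: True, k: True}


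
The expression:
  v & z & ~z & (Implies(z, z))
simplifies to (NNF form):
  False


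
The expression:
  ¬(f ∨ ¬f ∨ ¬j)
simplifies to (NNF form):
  False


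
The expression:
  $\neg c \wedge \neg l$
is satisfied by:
  {l: False, c: False}


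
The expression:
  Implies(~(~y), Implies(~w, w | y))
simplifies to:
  True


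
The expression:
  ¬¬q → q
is always true.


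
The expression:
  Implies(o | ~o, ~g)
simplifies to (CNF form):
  ~g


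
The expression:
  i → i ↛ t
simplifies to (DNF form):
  ¬i ∨ ¬t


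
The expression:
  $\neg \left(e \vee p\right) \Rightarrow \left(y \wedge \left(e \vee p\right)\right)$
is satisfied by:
  {e: True, p: True}
  {e: True, p: False}
  {p: True, e: False}


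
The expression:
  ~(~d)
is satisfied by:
  {d: True}


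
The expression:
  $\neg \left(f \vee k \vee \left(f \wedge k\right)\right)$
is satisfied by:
  {f: False, k: False}


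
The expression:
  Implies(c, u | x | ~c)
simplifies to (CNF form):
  u | x | ~c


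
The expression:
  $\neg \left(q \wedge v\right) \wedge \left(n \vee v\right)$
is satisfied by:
  {n: True, v: False, q: False}
  {n: True, q: True, v: False}
  {n: True, v: True, q: False}
  {v: True, q: False, n: False}


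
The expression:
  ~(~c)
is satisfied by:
  {c: True}


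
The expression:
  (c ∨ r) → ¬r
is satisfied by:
  {r: False}


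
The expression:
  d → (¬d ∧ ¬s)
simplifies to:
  ¬d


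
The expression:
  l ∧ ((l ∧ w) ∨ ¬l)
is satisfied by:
  {w: True, l: True}


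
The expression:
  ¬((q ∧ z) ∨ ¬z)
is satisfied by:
  {z: True, q: False}


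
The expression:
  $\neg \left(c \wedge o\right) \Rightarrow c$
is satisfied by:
  {c: True}


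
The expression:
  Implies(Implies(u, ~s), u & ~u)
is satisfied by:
  {u: True, s: True}


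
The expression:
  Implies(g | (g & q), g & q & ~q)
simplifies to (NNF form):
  ~g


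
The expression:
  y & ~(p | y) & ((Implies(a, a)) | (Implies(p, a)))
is never true.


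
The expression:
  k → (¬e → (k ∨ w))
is always true.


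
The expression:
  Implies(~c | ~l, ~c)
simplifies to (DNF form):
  l | ~c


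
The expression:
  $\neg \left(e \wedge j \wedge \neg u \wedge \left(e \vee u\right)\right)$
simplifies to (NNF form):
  $u \vee \neg e \vee \neg j$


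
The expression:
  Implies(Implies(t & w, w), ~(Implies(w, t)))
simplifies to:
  w & ~t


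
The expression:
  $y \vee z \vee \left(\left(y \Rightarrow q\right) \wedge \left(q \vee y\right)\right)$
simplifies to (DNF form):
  $q \vee y \vee z$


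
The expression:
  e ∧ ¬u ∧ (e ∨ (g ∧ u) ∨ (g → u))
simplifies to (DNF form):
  e ∧ ¬u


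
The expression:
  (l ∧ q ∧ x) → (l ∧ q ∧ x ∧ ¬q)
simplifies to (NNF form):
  ¬l ∨ ¬q ∨ ¬x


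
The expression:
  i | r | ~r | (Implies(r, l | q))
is always true.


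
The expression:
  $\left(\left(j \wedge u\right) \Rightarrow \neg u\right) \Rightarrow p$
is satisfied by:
  {u: True, p: True, j: True}
  {u: True, p: True, j: False}
  {p: True, j: True, u: False}
  {p: True, j: False, u: False}
  {u: True, j: True, p: False}


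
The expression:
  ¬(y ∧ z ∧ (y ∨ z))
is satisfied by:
  {z: False, y: False}
  {y: True, z: False}
  {z: True, y: False}


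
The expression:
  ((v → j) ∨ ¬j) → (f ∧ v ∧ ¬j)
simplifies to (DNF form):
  f ∧ v ∧ ¬j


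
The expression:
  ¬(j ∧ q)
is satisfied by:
  {q: False, j: False}
  {j: True, q: False}
  {q: True, j: False}


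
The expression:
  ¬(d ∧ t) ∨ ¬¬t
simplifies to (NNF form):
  True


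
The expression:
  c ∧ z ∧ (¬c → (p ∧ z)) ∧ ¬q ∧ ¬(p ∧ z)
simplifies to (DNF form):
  c ∧ z ∧ ¬p ∧ ¬q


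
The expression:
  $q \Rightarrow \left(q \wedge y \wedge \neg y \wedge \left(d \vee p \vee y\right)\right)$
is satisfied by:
  {q: False}


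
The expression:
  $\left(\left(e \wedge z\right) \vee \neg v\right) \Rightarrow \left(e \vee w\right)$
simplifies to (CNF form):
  $e \vee v \vee w$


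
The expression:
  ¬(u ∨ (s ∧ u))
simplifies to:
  ¬u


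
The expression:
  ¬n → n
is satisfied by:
  {n: True}


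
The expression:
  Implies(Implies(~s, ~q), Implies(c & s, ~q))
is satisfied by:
  {s: False, c: False, q: False}
  {q: True, s: False, c: False}
  {c: True, s: False, q: False}
  {q: True, c: True, s: False}
  {s: True, q: False, c: False}
  {q: True, s: True, c: False}
  {c: True, s: True, q: False}


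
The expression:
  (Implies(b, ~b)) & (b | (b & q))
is never true.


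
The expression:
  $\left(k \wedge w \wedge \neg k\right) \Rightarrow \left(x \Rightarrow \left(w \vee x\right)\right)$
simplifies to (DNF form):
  $\text{True}$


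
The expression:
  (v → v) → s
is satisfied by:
  {s: True}


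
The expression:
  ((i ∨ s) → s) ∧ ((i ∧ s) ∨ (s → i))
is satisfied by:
  {s: False, i: False}
  {i: True, s: True}


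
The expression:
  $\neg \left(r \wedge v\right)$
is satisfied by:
  {v: False, r: False}
  {r: True, v: False}
  {v: True, r: False}


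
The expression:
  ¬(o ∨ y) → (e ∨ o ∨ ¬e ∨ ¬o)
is always true.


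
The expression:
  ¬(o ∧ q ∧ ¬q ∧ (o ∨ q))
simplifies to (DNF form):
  True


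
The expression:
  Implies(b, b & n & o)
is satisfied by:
  {n: True, o: True, b: False}
  {n: True, o: False, b: False}
  {o: True, n: False, b: False}
  {n: False, o: False, b: False}
  {n: True, b: True, o: True}


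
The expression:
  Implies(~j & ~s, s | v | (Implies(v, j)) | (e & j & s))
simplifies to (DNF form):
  True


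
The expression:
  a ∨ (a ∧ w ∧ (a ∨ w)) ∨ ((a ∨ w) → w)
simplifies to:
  True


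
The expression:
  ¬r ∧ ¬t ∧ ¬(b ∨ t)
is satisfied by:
  {r: False, t: False, b: False}


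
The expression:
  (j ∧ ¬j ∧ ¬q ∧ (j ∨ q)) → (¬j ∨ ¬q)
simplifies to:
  True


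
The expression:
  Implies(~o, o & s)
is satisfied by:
  {o: True}


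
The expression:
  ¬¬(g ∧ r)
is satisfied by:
  {r: True, g: True}


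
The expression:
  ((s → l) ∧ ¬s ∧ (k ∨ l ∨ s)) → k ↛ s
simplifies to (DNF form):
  k ∨ s ∨ ¬l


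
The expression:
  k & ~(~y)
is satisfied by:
  {y: True, k: True}


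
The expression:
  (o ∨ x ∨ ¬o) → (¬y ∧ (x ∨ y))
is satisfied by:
  {x: True, y: False}


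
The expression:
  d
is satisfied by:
  {d: True}


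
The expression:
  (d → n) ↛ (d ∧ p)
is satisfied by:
  {n: True, d: False, p: False}
  {n: False, d: False, p: False}
  {p: True, n: True, d: False}
  {p: True, n: False, d: False}
  {d: True, n: True, p: False}


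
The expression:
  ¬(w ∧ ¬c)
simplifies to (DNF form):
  c ∨ ¬w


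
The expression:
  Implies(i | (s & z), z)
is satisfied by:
  {z: True, i: False}
  {i: False, z: False}
  {i: True, z: True}


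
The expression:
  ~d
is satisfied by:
  {d: False}


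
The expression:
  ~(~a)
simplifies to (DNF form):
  a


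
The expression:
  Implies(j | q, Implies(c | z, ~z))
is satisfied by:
  {j: False, z: False, q: False}
  {q: True, j: False, z: False}
  {j: True, q: False, z: False}
  {q: True, j: True, z: False}
  {z: True, q: False, j: False}


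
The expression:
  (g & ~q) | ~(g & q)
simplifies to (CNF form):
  ~g | ~q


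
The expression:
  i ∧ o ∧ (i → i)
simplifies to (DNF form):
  i ∧ o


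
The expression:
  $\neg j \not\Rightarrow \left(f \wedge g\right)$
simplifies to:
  $\neg j \wedge \left(\neg f \vee \neg g\right)$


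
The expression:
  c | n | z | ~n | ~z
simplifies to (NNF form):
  True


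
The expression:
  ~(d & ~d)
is always true.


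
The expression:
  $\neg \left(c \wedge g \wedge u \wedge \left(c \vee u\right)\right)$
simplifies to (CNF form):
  $\neg c \vee \neg g \vee \neg u$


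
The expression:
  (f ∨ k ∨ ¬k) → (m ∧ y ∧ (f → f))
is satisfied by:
  {m: True, y: True}


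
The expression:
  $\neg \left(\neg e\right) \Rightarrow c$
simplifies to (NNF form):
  $c \vee \neg e$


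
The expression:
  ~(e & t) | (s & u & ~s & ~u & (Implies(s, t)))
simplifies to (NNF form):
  ~e | ~t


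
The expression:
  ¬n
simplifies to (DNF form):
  ¬n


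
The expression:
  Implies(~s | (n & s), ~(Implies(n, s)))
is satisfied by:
  {n: True, s: False}
  {s: True, n: False}


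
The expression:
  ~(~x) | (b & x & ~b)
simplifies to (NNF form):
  x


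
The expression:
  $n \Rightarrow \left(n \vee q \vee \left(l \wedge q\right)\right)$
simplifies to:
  $\text{True}$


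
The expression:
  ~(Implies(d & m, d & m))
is never true.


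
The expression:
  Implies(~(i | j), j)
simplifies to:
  i | j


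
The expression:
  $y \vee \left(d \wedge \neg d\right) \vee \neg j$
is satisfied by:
  {y: True, j: False}
  {j: False, y: False}
  {j: True, y: True}


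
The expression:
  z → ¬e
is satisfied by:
  {e: False, z: False}
  {z: True, e: False}
  {e: True, z: False}


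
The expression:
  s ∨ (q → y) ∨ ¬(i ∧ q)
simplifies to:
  s ∨ y ∨ ¬i ∨ ¬q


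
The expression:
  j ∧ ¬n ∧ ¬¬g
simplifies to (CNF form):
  g ∧ j ∧ ¬n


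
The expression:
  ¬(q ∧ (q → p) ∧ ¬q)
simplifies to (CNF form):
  True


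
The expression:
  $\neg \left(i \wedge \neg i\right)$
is always true.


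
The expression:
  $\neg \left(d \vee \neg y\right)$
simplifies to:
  $y \wedge \neg d$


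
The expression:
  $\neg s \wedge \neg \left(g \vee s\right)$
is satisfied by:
  {g: False, s: False}


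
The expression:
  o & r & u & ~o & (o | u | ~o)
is never true.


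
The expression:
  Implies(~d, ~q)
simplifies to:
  d | ~q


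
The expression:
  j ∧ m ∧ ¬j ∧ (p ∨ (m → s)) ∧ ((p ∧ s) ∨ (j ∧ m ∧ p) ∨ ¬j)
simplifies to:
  False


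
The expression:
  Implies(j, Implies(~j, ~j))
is always true.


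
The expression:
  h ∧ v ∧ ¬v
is never true.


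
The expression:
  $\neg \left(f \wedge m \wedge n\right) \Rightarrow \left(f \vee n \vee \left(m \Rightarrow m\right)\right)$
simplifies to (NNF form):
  $\text{True}$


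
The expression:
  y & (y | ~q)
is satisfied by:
  {y: True}


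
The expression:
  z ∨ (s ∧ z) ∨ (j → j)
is always true.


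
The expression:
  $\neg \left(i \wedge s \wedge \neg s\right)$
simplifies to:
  $\text{True}$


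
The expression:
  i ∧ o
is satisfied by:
  {i: True, o: True}


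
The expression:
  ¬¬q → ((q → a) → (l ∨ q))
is always true.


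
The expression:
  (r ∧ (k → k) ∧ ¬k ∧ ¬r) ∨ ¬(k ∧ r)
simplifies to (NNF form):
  ¬k ∨ ¬r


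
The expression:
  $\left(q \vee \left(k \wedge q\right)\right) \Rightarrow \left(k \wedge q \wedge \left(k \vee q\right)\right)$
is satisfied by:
  {k: True, q: False}
  {q: False, k: False}
  {q: True, k: True}


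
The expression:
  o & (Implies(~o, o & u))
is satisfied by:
  {o: True}


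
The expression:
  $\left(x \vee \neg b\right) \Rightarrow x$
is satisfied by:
  {b: True, x: True}
  {b: True, x: False}
  {x: True, b: False}


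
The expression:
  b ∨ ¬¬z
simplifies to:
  b ∨ z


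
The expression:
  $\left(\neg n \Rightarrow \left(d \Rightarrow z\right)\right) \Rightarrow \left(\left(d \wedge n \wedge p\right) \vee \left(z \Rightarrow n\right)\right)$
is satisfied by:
  {n: True, z: False}
  {z: False, n: False}
  {z: True, n: True}


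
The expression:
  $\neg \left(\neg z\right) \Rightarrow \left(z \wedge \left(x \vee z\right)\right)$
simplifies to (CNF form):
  $\text{True}$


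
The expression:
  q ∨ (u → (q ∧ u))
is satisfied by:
  {q: True, u: False}
  {u: False, q: False}
  {u: True, q: True}


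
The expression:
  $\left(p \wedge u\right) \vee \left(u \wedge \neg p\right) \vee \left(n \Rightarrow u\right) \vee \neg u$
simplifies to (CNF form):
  $\text{True}$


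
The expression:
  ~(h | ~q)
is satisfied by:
  {q: True, h: False}


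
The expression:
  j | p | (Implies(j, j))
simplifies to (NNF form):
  True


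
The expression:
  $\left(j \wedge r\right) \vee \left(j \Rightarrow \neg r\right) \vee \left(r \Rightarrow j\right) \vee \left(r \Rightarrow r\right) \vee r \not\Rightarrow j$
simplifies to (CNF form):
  $\text{True}$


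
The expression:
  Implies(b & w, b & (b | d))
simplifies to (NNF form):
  True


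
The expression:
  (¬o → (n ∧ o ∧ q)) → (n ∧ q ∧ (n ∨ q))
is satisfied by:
  {n: True, q: True, o: False}
  {n: True, q: False, o: False}
  {q: True, n: False, o: False}
  {n: False, q: False, o: False}
  {n: True, o: True, q: True}


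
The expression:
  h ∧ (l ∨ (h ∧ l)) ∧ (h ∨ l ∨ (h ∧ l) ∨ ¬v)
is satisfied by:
  {h: True, l: True}


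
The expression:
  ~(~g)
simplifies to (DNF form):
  g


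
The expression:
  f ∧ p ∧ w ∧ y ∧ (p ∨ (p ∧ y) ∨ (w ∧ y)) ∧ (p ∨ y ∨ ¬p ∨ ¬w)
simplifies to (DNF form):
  f ∧ p ∧ w ∧ y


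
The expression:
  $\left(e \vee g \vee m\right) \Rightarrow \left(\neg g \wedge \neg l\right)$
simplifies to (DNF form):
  $\left(\neg g \wedge \neg l\right) \vee \left(\neg e \wedge \neg g \wedge \neg l\right) \vee \left(\neg e \wedge \neg g \wedge \neg m\right) \vee \left(\neg g \wedge \neg l \wedge \neg m\right)$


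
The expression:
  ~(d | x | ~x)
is never true.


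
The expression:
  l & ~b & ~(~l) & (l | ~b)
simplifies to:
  l & ~b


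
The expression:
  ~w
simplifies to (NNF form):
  ~w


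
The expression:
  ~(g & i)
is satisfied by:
  {g: False, i: False}
  {i: True, g: False}
  {g: True, i: False}


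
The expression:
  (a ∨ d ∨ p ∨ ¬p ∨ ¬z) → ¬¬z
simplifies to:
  z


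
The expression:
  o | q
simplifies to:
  o | q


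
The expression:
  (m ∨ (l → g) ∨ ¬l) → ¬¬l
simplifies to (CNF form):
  l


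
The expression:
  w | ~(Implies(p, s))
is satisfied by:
  {w: True, p: True, s: False}
  {w: True, p: False, s: False}
  {w: True, s: True, p: True}
  {w: True, s: True, p: False}
  {p: True, s: False, w: False}


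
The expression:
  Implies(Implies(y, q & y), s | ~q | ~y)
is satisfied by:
  {s: True, q: False, y: False}
  {s: False, q: False, y: False}
  {y: True, s: True, q: False}
  {y: True, s: False, q: False}
  {q: True, s: True, y: False}
  {q: True, s: False, y: False}
  {q: True, y: True, s: True}


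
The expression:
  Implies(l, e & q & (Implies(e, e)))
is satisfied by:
  {q: True, e: True, l: False}
  {q: True, e: False, l: False}
  {e: True, q: False, l: False}
  {q: False, e: False, l: False}
  {q: True, l: True, e: True}


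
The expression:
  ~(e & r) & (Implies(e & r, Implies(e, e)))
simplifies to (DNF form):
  ~e | ~r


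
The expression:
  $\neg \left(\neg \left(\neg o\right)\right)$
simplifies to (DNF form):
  $\neg o$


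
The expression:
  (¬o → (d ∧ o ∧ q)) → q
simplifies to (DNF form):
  q ∨ ¬o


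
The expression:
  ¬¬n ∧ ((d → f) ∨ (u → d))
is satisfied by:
  {n: True}


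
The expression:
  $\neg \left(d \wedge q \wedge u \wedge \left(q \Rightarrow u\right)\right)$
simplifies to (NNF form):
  $\neg d \vee \neg q \vee \neg u$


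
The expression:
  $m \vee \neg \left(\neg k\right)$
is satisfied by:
  {k: True, m: True}
  {k: True, m: False}
  {m: True, k: False}


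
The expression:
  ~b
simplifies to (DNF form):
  ~b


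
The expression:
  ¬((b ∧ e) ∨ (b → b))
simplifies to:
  False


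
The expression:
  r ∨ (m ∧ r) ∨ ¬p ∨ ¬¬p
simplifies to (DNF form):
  True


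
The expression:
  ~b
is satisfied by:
  {b: False}


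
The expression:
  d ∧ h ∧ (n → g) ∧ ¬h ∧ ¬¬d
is never true.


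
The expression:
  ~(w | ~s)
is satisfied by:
  {s: True, w: False}


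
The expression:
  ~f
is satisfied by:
  {f: False}


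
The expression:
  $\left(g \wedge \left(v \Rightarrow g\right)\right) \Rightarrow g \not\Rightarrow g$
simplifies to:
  $\neg g$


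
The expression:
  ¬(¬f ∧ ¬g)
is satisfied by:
  {g: True, f: True}
  {g: True, f: False}
  {f: True, g: False}


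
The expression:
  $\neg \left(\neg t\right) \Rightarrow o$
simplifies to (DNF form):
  $o \vee \neg t$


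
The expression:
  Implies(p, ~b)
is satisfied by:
  {p: False, b: False}
  {b: True, p: False}
  {p: True, b: False}


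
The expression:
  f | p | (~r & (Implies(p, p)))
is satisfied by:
  {p: True, f: True, r: False}
  {p: True, f: False, r: False}
  {f: True, p: False, r: False}
  {p: False, f: False, r: False}
  {r: True, p: True, f: True}
  {r: True, p: True, f: False}
  {r: True, f: True, p: False}


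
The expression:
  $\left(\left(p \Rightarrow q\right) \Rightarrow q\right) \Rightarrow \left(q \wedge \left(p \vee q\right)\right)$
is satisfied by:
  {q: True, p: False}
  {p: False, q: False}
  {p: True, q: True}


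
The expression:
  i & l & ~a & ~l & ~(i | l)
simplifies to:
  False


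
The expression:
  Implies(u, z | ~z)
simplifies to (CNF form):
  True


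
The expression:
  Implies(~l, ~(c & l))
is always true.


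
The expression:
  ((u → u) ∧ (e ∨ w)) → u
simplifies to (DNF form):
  u ∨ (¬e ∧ ¬w)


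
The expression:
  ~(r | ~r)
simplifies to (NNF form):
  False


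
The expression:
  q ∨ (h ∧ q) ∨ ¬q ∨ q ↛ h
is always true.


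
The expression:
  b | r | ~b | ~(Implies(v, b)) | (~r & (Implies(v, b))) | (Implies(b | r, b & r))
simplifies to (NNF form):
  True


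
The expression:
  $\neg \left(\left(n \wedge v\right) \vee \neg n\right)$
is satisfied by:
  {n: True, v: False}


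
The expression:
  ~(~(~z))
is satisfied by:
  {z: False}


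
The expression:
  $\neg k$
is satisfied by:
  {k: False}


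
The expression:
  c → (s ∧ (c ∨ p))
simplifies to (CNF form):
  s ∨ ¬c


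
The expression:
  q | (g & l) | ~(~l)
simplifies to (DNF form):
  l | q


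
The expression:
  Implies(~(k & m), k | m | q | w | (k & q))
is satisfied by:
  {k: True, q: True, m: True, w: True}
  {k: True, q: True, m: True, w: False}
  {k: True, q: True, w: True, m: False}
  {k: True, q: True, w: False, m: False}
  {k: True, m: True, w: True, q: False}
  {k: True, m: True, w: False, q: False}
  {k: True, m: False, w: True, q: False}
  {k: True, m: False, w: False, q: False}
  {q: True, m: True, w: True, k: False}
  {q: True, m: True, w: False, k: False}
  {q: True, w: True, m: False, k: False}
  {q: True, w: False, m: False, k: False}
  {m: True, w: True, q: False, k: False}
  {m: True, q: False, w: False, k: False}
  {w: True, q: False, m: False, k: False}


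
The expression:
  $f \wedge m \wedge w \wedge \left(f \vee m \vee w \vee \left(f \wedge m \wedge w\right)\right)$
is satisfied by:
  {m: True, w: True, f: True}


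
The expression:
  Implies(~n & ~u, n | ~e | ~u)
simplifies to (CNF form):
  True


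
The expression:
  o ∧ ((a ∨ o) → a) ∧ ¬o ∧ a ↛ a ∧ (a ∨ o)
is never true.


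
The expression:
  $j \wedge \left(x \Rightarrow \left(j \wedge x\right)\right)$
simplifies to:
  $j$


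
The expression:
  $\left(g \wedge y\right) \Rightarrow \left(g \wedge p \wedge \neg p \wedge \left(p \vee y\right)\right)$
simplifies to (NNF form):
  $\neg g \vee \neg y$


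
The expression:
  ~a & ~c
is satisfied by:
  {a: False, c: False}


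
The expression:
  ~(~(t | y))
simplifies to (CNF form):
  t | y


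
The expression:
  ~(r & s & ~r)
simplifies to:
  True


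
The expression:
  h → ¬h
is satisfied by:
  {h: False}


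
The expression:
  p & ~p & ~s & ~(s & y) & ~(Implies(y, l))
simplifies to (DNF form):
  False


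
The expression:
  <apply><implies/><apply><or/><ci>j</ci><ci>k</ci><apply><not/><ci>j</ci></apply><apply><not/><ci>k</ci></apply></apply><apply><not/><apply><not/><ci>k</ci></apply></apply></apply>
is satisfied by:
  {k: True}


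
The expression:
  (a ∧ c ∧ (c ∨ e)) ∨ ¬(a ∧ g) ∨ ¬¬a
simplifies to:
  True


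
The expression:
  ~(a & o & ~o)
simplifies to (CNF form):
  True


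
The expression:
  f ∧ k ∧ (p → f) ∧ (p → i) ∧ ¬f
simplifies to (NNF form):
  False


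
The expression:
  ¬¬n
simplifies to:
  n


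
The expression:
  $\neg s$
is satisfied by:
  {s: False}


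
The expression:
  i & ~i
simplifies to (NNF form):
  False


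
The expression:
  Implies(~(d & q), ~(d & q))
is always true.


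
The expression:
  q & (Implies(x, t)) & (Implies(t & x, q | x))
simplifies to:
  q & (t | ~x)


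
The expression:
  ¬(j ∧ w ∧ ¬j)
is always true.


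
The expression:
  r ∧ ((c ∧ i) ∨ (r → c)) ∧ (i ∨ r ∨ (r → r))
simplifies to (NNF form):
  c ∧ r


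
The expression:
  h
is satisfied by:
  {h: True}


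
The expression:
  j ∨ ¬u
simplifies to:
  j ∨ ¬u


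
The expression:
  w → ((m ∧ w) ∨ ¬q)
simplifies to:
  m ∨ ¬q ∨ ¬w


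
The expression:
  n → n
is always true.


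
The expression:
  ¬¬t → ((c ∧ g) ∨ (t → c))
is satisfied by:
  {c: True, t: False}
  {t: False, c: False}
  {t: True, c: True}


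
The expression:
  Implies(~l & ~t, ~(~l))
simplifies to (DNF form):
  l | t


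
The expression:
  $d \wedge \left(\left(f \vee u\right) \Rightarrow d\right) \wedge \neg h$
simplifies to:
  $d \wedge \neg h$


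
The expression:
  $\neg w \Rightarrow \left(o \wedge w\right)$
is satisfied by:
  {w: True}


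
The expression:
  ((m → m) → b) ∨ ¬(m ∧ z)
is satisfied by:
  {b: True, m: False, z: False}
  {m: False, z: False, b: False}
  {b: True, z: True, m: False}
  {z: True, m: False, b: False}
  {b: True, m: True, z: False}
  {m: True, b: False, z: False}
  {b: True, z: True, m: True}


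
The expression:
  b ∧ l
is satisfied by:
  {b: True, l: True}


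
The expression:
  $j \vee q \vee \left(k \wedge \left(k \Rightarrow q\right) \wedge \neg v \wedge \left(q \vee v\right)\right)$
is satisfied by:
  {q: True, j: True}
  {q: True, j: False}
  {j: True, q: False}


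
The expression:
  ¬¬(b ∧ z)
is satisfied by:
  {z: True, b: True}


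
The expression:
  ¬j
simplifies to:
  ¬j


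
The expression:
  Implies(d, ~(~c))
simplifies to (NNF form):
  c | ~d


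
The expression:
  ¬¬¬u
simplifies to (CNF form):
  ¬u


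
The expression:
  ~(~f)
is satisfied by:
  {f: True}


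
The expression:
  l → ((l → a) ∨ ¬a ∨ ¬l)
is always true.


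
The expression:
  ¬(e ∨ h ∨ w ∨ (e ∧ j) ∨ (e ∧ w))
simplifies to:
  ¬e ∧ ¬h ∧ ¬w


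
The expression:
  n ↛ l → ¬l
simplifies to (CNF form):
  True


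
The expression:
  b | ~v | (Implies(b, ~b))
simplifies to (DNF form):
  True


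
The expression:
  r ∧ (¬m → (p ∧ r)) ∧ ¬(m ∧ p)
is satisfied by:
  {r: True, m: True, p: False}
  {r: True, p: True, m: False}


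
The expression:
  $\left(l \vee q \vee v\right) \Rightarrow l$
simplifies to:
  $l \vee \left(\neg q \wedge \neg v\right)$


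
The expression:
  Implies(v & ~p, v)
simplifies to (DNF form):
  True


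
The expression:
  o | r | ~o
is always true.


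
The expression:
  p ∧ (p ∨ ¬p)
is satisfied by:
  {p: True}


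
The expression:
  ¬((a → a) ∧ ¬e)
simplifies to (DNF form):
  e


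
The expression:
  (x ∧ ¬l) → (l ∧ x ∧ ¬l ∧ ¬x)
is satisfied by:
  {l: True, x: False}
  {x: False, l: False}
  {x: True, l: True}


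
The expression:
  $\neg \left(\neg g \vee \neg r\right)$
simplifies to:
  $g \wedge r$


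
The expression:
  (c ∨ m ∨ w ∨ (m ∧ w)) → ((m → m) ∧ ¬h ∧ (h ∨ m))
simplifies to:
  (m ∨ ¬c) ∧ (m ∨ ¬w) ∧ (¬h ∨ ¬m)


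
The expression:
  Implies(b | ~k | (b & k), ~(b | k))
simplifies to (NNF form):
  ~b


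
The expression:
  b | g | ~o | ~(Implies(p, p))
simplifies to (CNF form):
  b | g | ~o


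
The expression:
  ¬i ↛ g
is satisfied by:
  {g: False, i: False}


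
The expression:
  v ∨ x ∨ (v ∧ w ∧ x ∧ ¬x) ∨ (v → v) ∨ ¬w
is always true.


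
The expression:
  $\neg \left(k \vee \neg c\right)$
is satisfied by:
  {c: True, k: False}


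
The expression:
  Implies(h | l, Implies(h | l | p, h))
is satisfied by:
  {h: True, l: False}
  {l: False, h: False}
  {l: True, h: True}


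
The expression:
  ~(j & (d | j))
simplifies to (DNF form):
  ~j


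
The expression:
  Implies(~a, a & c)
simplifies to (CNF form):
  a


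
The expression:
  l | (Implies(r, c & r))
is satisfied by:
  {c: True, l: True, r: False}
  {c: True, l: False, r: False}
  {l: True, c: False, r: False}
  {c: False, l: False, r: False}
  {r: True, c: True, l: True}
  {r: True, c: True, l: False}
  {r: True, l: True, c: False}


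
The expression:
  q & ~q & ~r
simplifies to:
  False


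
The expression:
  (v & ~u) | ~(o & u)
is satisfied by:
  {u: False, o: False}
  {o: True, u: False}
  {u: True, o: False}


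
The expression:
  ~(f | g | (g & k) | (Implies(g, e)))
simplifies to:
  False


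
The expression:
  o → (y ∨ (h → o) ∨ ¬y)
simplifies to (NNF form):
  True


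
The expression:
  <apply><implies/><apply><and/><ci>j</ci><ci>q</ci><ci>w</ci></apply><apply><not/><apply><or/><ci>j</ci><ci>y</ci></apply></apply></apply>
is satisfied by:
  {w: False, q: False, j: False}
  {j: True, w: False, q: False}
  {q: True, w: False, j: False}
  {j: True, q: True, w: False}
  {w: True, j: False, q: False}
  {j: True, w: True, q: False}
  {q: True, w: True, j: False}
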